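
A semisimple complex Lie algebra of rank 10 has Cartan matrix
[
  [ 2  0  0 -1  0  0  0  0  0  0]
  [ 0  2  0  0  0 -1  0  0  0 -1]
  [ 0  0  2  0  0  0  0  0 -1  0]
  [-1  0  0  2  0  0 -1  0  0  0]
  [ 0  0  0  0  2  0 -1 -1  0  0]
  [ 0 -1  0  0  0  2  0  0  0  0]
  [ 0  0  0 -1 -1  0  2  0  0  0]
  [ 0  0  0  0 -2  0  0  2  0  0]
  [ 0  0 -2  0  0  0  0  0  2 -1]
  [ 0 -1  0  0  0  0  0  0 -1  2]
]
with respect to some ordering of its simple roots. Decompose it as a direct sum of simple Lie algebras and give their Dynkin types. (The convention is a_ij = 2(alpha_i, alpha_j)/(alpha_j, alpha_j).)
B_5 (so(11)) + C_5 (sp(10))

The diagram associated to this matrix has two connected components: the simple roots {alpha_2, alpha_3, alpha_6, alpha_9, alpha_10} form a chain of 5 nodes with a double edge at one end; the terminal node there is the unique short simple root (B_5), and {alpha_1, alpha_4, alpha_5, alpha_7, alpha_8} form a chain of 5 nodes with a double edge at one end; the terminal node there is the unique long simple root (C_5). A semisimple Lie algebra decomposes uniquely as the direct sum of simple ideals, one per connected component of its Dynkin diagram, so g ≅ B_5 ⊕ C_5 (dimension 55 + 55 = 110).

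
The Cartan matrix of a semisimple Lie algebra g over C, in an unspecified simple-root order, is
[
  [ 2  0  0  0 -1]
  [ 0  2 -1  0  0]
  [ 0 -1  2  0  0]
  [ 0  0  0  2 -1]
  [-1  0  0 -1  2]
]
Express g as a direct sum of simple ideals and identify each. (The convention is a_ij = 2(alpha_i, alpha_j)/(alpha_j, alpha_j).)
type A_2 ⊕ type A_3

The diagram associated to this matrix has two connected components: the simple roots {alpha_2, alpha_3} form a chain of 2 nodes with single edges (A_2), and {alpha_1, alpha_4, alpha_5} form a chain of 3 nodes with single edges (A_3). A semisimple Lie algebra decomposes uniquely as the direct sum of simple ideals, one per connected component of its Dynkin diagram, so g ≅ A_2 ⊕ A_3 (dimension 8 + 15 = 23).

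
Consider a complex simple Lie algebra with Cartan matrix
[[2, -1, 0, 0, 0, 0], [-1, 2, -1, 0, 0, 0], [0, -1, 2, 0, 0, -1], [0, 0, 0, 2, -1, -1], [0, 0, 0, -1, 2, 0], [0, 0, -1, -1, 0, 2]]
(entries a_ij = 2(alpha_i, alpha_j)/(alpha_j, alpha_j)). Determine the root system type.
The matrix has rank 6 with 2's on the diagonal. Reading the off-diagonal entries as Dynkin edges (a single edge where a_ij = a_ji = -1; a double or triple edge where a_ij * a_ji = 2 or 3), the diagram is a chain of 6 nodes with single edges (A_6). One simple-root ordering that puts it in standard form is (alpha_5, alpha_4, alpha_6, alpha_3, alpha_2, alpha_1). So the algebra is type A_6, i.e. sl(7).

A6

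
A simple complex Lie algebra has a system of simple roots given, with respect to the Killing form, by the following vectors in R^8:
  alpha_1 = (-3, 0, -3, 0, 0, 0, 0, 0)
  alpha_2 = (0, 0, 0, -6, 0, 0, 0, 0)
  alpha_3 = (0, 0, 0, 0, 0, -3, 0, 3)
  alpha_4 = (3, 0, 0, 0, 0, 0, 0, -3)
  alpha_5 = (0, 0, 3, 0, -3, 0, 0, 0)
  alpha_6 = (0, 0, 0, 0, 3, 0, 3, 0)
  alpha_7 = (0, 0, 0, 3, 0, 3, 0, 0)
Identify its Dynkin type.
Compute the Cartan integers a_ij = 2(alpha_i, alpha_j)/(alpha_j, alpha_j); the resulting 7x7 Cartan matrix is
[[2, 0, 0, -1, -1, 0, 0], [0, 2, 0, 0, 0, 0, -2], [0, 0, 2, -1, 0, 0, -1], [-1, 0, -1, 2, 0, 0, 0], [-1, 0, 0, 0, 2, -1, 0], [0, 0, 0, 0, -1, 2, 0], [0, -1, -1, 0, 0, 0, 2]].
The roots have two lengths (squared-length ratio 2:1); the short ones are alpha_{1,3,4,5,6,7}. The associated Dynkin diagram is a chain of 7 nodes with a double edge at one end; the terminal node there is the unique long simple root (C_7), so the type is C_7 (the algebra sp(14)).

type C_7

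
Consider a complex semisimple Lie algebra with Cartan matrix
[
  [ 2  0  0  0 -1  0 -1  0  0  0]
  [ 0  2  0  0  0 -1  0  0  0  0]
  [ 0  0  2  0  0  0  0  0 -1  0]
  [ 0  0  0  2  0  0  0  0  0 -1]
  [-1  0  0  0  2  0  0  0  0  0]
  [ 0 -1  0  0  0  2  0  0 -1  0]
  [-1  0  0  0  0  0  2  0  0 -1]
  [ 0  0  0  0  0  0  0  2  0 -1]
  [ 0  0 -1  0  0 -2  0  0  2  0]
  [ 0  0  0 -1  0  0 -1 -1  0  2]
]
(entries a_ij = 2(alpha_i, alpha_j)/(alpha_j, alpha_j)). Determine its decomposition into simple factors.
type D_6 + type F_4

The diagram associated to this matrix has two connected components: the simple roots {alpha_1, alpha_4, alpha_5, alpha_7, alpha_8, alpha_10} form a chain of 4 nodes with a fork of two nodes at one end (D_6), and {alpha_2, alpha_3, alpha_6, alpha_9} form a chain of 4 nodes with a double edge between the middle two (F_4). A semisimple Lie algebra decomposes uniquely as the direct sum of simple ideals, one per connected component of its Dynkin diagram, so g ≅ D_6 ⊕ F_4 (dimension 66 + 52 = 118).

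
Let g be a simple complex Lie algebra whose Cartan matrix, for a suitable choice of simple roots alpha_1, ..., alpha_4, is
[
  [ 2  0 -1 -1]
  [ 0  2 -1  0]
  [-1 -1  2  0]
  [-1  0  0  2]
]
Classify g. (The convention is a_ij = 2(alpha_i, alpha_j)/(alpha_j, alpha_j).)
The matrix has rank 4 with 2's on the diagonal. Reading the off-diagonal entries as Dynkin edges (a single edge where a_ij = a_ji = -1; a double or triple edge where a_ij * a_ji = 2 or 3), the diagram is a chain of 4 nodes with single edges (A_4). One simple-root ordering that puts it in standard form is (alpha_4, alpha_1, alpha_3, alpha_2). So the algebra is type A_4, i.e. sl(5).

A_4 (sl(5))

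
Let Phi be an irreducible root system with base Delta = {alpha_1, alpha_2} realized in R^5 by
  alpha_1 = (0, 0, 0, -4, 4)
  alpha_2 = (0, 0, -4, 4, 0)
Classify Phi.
Compute the Cartan integers a_ij = 2(alpha_i, alpha_j)/(alpha_j, alpha_j); the resulting 2x2 Cartan matrix is
[[2, -1], [-1, 2]].
All simple roots have the same length, so the diagram is simply laced. The associated Dynkin diagram is a chain of 2 nodes with single edges (A_2), so the type is A_2 (the algebra sl(3)).

A_2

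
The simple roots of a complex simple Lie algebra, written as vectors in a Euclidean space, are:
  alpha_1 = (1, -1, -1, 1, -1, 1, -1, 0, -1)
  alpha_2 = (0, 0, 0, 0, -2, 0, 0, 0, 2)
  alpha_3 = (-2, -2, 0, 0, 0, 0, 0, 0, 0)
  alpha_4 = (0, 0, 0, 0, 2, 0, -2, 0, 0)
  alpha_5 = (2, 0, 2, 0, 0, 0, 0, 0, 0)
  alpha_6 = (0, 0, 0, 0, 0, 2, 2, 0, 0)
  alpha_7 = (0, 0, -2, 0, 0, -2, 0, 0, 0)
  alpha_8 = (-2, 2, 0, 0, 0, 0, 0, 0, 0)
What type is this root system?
E_8

Compute the Cartan integers a_ij = 2(alpha_i, alpha_j)/(alpha_j, alpha_j); the resulting 8x8 Cartan matrix is
[[2, 0, 0, 0, 0, 0, 0, -1], [0, 2, 0, -1, 0, 0, 0, 0], [0, 0, 2, 0, -1, 0, 0, 0], [0, -1, 0, 2, 0, -1, 0, 0], [0, 0, -1, 0, 2, 0, -1, -1], [0, 0, 0, -1, 0, 2, -1, 0], [0, 0, 0, 0, -1, -1, 2, 0], [-1, 0, 0, 0, -1, 0, 0, 2]].
All simple roots have the same length, so the diagram is simply laced. The associated Dynkin diagram is a chain of 7 nodes with one extra node attached to the third node from one end (E_8), so the type is E_8.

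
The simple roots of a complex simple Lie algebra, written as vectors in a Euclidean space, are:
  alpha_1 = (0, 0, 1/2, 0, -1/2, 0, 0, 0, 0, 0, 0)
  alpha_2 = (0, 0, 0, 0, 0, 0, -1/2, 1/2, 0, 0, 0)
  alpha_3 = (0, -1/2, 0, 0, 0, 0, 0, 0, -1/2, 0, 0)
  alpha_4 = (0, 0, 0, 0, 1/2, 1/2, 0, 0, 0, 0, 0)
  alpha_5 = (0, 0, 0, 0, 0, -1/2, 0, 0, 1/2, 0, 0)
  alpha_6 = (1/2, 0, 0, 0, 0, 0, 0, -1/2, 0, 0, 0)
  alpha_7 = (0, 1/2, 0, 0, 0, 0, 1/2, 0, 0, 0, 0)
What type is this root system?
Compute the Cartan integers a_ij = 2(alpha_i, alpha_j)/(alpha_j, alpha_j); the resulting 7x7 Cartan matrix is
[[2, 0, 0, -1, 0, 0, 0], [0, 2, 0, 0, 0, -1, -1], [0, 0, 2, 0, -1, 0, -1], [-1, 0, 0, 2, -1, 0, 0], [0, 0, -1, -1, 2, 0, 0], [0, -1, 0, 0, 0, 2, 0], [0, -1, -1, 0, 0, 0, 2]].
All simple roots have the same length, so the diagram is simply laced. The associated Dynkin diagram is a chain of 7 nodes with single edges (A_7), so the type is A_7 (the algebra sl(8)).

A_7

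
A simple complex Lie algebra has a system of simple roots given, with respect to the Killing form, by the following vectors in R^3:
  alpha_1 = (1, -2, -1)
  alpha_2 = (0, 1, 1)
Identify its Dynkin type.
Compute the Cartan integers a_ij = 2(alpha_i, alpha_j)/(alpha_j, alpha_j); the resulting 2x2 Cartan matrix is
[[2, -3], [-1, 2]].
The roots have two lengths (squared-length ratio 3:1); the short ones are alpha_{2}. The associated Dynkin diagram is two nodes joined by a triple edge (G_2), so the type is G_2.

type G_2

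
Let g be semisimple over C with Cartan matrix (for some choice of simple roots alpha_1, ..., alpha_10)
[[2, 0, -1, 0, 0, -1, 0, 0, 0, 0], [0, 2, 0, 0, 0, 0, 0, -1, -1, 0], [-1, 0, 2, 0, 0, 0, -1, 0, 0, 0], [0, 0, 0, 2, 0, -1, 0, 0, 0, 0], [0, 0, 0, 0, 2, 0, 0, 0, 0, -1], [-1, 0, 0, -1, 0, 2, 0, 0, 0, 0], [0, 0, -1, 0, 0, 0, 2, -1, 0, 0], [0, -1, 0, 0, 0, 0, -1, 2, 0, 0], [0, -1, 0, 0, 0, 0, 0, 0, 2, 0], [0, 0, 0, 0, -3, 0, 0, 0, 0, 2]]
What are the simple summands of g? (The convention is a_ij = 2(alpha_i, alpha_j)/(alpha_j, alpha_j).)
A_8 ⊕ G_2

The diagram associated to this matrix has two connected components: the simple roots {alpha_1, alpha_2, alpha_3, alpha_4, alpha_6, alpha_7, alpha_8, alpha_9} form a chain of 8 nodes with single edges (A_8), and {alpha_5, alpha_10} form two nodes joined by a triple edge (G_2). A semisimple Lie algebra decomposes uniquely as the direct sum of simple ideals, one per connected component of its Dynkin diagram, so g ≅ A_8 ⊕ G_2 (dimension 80 + 14 = 94).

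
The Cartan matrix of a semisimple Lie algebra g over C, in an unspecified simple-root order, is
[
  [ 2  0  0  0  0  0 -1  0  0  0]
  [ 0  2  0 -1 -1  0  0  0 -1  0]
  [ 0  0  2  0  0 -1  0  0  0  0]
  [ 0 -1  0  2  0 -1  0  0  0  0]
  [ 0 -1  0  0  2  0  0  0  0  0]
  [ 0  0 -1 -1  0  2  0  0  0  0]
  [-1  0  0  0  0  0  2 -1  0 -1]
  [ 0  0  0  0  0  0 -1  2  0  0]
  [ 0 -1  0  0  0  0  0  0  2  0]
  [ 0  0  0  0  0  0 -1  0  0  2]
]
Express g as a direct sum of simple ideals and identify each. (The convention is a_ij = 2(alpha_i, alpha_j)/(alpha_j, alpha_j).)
type D_4 + type D_6

The diagram associated to this matrix has two connected components: the simple roots {alpha_1, alpha_7, alpha_8, alpha_10} form a chain of 2 nodes with a fork of two nodes at one end (D_4), and {alpha_2, alpha_3, alpha_4, alpha_5, alpha_6, alpha_9} form a chain of 4 nodes with a fork of two nodes at one end (D_6). A semisimple Lie algebra decomposes uniquely as the direct sum of simple ideals, one per connected component of its Dynkin diagram, so g ≅ D_4 ⊕ D_6 (dimension 28 + 66 = 94).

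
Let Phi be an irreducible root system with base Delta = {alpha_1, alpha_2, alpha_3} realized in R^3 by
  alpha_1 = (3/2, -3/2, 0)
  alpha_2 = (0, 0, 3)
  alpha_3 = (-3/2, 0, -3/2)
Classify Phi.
C_3

Compute the Cartan integers a_ij = 2(alpha_i, alpha_j)/(alpha_j, alpha_j); the resulting 3x3 Cartan matrix is
[[2, 0, -1], [0, 2, -2], [-1, -1, 2]].
The roots have two lengths (squared-length ratio 2:1); the short ones are alpha_{1,3}. The associated Dynkin diagram is a chain of 3 nodes with a double edge at one end; the terminal node there is the unique long simple root (C_3), so the type is C_3 (the algebra sp(6)).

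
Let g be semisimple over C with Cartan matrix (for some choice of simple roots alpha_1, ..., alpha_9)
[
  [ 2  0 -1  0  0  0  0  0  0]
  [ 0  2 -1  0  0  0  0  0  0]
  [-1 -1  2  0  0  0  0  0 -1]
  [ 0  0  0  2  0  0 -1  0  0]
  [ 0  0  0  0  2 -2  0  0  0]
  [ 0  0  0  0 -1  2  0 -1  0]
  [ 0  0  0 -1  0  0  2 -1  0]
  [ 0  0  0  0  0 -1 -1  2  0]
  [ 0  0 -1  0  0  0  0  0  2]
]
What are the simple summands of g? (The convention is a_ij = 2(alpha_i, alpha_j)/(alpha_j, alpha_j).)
C5 + D4

The diagram associated to this matrix has two connected components: the simple roots {alpha_4, alpha_5, alpha_6, alpha_7, alpha_8} form a chain of 5 nodes with a double edge at one end; the terminal node there is the unique long simple root (C_5), and {alpha_1, alpha_2, alpha_3, alpha_9} form a chain of 2 nodes with a fork of two nodes at one end (D_4). A semisimple Lie algebra decomposes uniquely as the direct sum of simple ideals, one per connected component of its Dynkin diagram, so g ≅ C_5 ⊕ D_4 (dimension 55 + 28 = 83).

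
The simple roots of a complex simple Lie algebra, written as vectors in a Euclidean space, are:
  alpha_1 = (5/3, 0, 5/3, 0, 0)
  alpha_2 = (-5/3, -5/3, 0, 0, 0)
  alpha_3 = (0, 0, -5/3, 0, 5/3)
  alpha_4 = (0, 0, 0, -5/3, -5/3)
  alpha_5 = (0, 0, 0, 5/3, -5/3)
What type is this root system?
D_5

Compute the Cartan integers a_ij = 2(alpha_i, alpha_j)/(alpha_j, alpha_j); the resulting 5x5 Cartan matrix is
[[2, -1, -1, 0, 0], [-1, 2, 0, 0, 0], [-1, 0, 2, -1, -1], [0, 0, -1, 2, 0], [0, 0, -1, 0, 2]].
All simple roots have the same length, so the diagram is simply laced. The associated Dynkin diagram is a chain of 3 nodes with a fork of two nodes at one end (D_5), so the type is D_5 (the algebra so(10)).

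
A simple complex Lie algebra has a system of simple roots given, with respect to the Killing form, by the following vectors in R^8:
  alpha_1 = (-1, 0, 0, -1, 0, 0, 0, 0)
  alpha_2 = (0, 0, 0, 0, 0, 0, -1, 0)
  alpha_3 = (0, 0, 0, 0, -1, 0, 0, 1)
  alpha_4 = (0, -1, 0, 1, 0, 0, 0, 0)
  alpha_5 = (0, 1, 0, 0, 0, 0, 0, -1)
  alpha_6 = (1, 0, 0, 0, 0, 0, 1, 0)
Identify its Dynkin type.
B6

Compute the Cartan integers a_ij = 2(alpha_i, alpha_j)/(alpha_j, alpha_j); the resulting 6x6 Cartan matrix is
[[2, 0, 0, -1, 0, -1], [0, 2, 0, 0, 0, -1], [0, 0, 2, 0, -1, 0], [-1, 0, 0, 2, -1, 0], [0, 0, -1, -1, 2, 0], [-1, -2, 0, 0, 0, 2]].
The roots have two lengths (squared-length ratio 2:1); the short ones are alpha_{2}. The associated Dynkin diagram is a chain of 6 nodes with a double edge at one end; the terminal node there is the unique short simple root (B_6), so the type is B_6 (the algebra so(13)).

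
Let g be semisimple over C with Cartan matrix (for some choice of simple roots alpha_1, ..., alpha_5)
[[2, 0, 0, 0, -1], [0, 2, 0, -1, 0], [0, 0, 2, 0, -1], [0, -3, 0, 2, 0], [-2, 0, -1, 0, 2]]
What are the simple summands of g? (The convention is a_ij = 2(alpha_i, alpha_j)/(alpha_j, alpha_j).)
B_3 ⊕ G_2

The diagram associated to this matrix has two connected components: the simple roots {alpha_1, alpha_3, alpha_5} form a chain of 3 nodes with a double edge at one end; the terminal node there is the unique short simple root (B_3), and {alpha_2, alpha_4} form two nodes joined by a triple edge (G_2). A semisimple Lie algebra decomposes uniquely as the direct sum of simple ideals, one per connected component of its Dynkin diagram, so g ≅ B_3 ⊕ G_2 (dimension 21 + 14 = 35).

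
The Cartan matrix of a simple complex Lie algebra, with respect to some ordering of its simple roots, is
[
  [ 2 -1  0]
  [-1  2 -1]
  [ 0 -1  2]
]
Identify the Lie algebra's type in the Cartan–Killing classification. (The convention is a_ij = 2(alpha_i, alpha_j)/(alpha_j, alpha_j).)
A_3 (sl(4))

The matrix has rank 3 with 2's on the diagonal. Reading the off-diagonal entries as Dynkin edges (a single edge where a_ij = a_ji = -1; a double or triple edge where a_ij * a_ji = 2 or 3), the diagram is a chain of 3 nodes with single edges (A_3). One simple-root ordering that puts it in standard form is (alpha_1, alpha_2, alpha_3). So the algebra is type A_3, i.e. sl(4).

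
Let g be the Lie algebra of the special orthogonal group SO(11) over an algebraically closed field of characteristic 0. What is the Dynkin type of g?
B_5 (so(11))

This is so(11) with 11 odd, which has dimension 11(11-1)/2 = 55 and rank (11-1)/2 = 5. In the classification of classical Lie algebras, the orthogonal algebra so(2n+1) in an odd number of variables has type B_n; here n = 5, so the Dynkin diagram is a chain of 5 nodes with a double edge at one end; the terminal node there is the unique short simple root (B_5). Hence the type is B_5.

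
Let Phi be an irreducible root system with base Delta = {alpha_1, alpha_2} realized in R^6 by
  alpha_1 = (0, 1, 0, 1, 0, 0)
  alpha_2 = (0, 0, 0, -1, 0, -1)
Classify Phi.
Compute the Cartan integers a_ij = 2(alpha_i, alpha_j)/(alpha_j, alpha_j); the resulting 2x2 Cartan matrix is
[[2, -1], [-1, 2]].
All simple roots have the same length, so the diagram is simply laced. The associated Dynkin diagram is a chain of 2 nodes with single edges (A_2), so the type is A_2 (the algebra sl(3)).

type A_2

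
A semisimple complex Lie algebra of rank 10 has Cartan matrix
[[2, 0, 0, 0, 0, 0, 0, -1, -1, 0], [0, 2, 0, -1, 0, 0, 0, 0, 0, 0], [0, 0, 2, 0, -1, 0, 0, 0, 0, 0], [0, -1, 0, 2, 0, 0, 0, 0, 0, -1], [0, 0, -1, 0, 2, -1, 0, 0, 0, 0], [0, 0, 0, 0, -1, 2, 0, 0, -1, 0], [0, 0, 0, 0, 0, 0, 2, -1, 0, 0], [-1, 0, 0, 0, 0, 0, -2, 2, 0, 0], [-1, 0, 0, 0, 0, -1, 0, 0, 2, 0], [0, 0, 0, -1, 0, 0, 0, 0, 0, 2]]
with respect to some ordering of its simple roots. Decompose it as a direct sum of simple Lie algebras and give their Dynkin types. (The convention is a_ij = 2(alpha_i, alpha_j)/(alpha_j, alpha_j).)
type A_3 ⊕ type B_7

The diagram associated to this matrix has two connected components: the simple roots {alpha_2, alpha_4, alpha_10} form a chain of 3 nodes with single edges (A_3), and {alpha_1, alpha_3, alpha_5, alpha_6, alpha_7, alpha_8, alpha_9} form a chain of 7 nodes with a double edge at one end; the terminal node there is the unique short simple root (B_7). A semisimple Lie algebra decomposes uniquely as the direct sum of simple ideals, one per connected component of its Dynkin diagram, so g ≅ A_3 ⊕ B_7 (dimension 15 + 105 = 120).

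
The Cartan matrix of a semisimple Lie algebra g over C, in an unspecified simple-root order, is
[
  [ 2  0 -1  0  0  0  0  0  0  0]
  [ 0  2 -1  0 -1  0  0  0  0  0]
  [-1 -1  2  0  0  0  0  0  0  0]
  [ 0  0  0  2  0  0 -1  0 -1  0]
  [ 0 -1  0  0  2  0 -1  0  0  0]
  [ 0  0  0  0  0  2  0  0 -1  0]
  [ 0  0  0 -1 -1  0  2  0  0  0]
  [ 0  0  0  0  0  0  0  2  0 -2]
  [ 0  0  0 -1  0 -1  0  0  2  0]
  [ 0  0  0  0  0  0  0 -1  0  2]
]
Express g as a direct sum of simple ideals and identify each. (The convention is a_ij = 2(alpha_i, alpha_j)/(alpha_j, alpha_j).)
A8 ⊕ B2

The diagram associated to this matrix has two connected components: the simple roots {alpha_1, alpha_2, alpha_3, alpha_4, alpha_5, alpha_6, alpha_7, alpha_9} form a chain of 8 nodes with single edges (A_8), and {alpha_8, alpha_10} form a chain of 2 nodes with a double edge at one end; the terminal node there is the unique short simple root (B_2). A semisimple Lie algebra decomposes uniquely as the direct sum of simple ideals, one per connected component of its Dynkin diagram, so g ≅ A_8 ⊕ B_2 (dimension 80 + 10 = 90).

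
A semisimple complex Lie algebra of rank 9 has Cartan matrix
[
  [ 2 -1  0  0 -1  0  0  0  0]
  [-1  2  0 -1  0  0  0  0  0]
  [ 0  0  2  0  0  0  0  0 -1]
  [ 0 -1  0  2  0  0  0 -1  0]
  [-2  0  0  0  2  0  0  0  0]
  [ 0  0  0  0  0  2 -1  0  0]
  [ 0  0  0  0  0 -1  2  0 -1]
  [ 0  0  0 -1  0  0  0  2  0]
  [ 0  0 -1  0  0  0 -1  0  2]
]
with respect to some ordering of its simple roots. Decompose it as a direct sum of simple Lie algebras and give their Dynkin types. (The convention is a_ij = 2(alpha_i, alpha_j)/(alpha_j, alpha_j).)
The diagram associated to this matrix has two connected components: the simple roots {alpha_3, alpha_6, alpha_7, alpha_9} form a chain of 4 nodes with single edges (A_4), and {alpha_1, alpha_2, alpha_4, alpha_5, alpha_8} form a chain of 5 nodes with a double edge at one end; the terminal node there is the unique long simple root (C_5). A semisimple Lie algebra decomposes uniquely as the direct sum of simple ideals, one per connected component of its Dynkin diagram, so g ≅ A_4 ⊕ C_5 (dimension 24 + 55 = 79).

A4 ⊕ C5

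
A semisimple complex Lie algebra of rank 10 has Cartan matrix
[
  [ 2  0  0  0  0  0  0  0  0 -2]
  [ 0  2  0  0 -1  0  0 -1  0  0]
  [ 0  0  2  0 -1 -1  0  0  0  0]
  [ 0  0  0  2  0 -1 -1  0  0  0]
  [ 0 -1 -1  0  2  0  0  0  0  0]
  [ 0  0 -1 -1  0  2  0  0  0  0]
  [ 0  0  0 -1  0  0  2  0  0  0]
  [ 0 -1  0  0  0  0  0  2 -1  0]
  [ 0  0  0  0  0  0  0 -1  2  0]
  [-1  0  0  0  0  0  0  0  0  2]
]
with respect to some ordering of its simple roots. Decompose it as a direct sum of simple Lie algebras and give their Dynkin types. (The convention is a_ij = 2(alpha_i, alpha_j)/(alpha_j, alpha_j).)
The diagram associated to this matrix has two connected components: the simple roots {alpha_2, alpha_3, alpha_4, alpha_5, alpha_6, alpha_7, alpha_8, alpha_9} form a chain of 8 nodes with single edges (A_8), and {alpha_1, alpha_10} form a chain of 2 nodes with a double edge at one end; the terminal node there is the unique short simple root (B_2). A semisimple Lie algebra decomposes uniquely as the direct sum of simple ideals, one per connected component of its Dynkin diagram, so g ≅ A_8 ⊕ B_2 (dimension 80 + 10 = 90).

A_8 + B_2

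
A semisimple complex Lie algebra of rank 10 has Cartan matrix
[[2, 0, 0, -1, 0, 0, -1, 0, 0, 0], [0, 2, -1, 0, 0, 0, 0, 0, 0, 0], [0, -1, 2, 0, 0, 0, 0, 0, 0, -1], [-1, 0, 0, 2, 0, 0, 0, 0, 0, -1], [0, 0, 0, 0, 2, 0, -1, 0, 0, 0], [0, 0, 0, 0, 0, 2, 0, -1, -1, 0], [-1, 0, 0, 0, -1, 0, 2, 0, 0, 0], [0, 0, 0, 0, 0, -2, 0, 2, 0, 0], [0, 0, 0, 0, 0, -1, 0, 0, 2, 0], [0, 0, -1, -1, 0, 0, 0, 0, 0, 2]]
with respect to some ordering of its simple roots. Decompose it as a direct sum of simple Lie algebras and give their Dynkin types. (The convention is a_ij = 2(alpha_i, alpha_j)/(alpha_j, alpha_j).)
The diagram associated to this matrix has two connected components: the simple roots {alpha_1, alpha_2, alpha_3, alpha_4, alpha_5, alpha_7, alpha_10} form a chain of 7 nodes with single edges (A_7), and {alpha_6, alpha_8, alpha_9} form a chain of 3 nodes with a double edge at one end; the terminal node there is the unique long simple root (C_3). A semisimple Lie algebra decomposes uniquely as the direct sum of simple ideals, one per connected component of its Dynkin diagram, so g ≅ A_7 ⊕ C_3 (dimension 63 + 21 = 84).

A_7 + C_3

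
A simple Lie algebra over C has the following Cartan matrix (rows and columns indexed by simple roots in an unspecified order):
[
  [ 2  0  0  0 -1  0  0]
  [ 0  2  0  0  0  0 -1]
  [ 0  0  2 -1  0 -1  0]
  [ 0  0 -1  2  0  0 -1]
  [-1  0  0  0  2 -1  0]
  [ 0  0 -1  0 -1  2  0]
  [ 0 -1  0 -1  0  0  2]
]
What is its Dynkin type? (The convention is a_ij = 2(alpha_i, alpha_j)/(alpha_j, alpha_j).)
A7

The matrix has rank 7 with 2's on the diagonal. Reading the off-diagonal entries as Dynkin edges (a single edge where a_ij = a_ji = -1; a double or triple edge where a_ij * a_ji = 2 or 3), the diagram is a chain of 7 nodes with single edges (A_7). One simple-root ordering that puts it in standard form is (alpha_2, alpha_7, alpha_4, alpha_3, alpha_6, alpha_5, alpha_1). So the algebra is type A_7, i.e. sl(8).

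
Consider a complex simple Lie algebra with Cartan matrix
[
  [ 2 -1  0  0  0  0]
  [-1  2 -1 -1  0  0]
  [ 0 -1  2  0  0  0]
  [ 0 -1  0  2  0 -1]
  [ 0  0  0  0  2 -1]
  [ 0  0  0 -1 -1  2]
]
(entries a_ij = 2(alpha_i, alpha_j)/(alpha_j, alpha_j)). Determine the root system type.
The matrix has rank 6 with 2's on the diagonal. Reading the off-diagonal entries as Dynkin edges (a single edge where a_ij = a_ji = -1; a double or triple edge where a_ij * a_ji = 2 or 3), the diagram is a chain of 4 nodes with a fork of two nodes at one end (D_6). One simple-root ordering that puts it in standard form is (alpha_5, alpha_6, alpha_4, alpha_2, alpha_3, alpha_1). So the algebra is type D_6, i.e. so(12).

D_6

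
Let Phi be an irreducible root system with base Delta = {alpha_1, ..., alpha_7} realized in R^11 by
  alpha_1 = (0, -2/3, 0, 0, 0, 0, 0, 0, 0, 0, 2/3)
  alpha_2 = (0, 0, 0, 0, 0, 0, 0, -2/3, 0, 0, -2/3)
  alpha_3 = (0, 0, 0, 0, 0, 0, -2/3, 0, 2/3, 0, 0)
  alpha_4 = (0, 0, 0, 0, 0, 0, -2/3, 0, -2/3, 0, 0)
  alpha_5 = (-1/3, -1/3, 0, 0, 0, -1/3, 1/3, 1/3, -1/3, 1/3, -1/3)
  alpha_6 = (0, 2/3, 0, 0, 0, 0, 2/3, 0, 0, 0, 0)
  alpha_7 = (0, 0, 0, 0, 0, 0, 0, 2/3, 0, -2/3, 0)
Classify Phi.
Compute the Cartan integers a_ij = 2(alpha_i, alpha_j)/(alpha_j, alpha_j); the resulting 7x7 Cartan matrix is
[[2, -1, 0, 0, 0, -1, 0], [-1, 2, 0, 0, 0, 0, -1], [0, 0, 2, 0, -1, -1, 0], [0, 0, 0, 2, 0, -1, 0], [0, 0, -1, 0, 2, 0, 0], [-1, 0, -1, -1, 0, 2, 0], [0, -1, 0, 0, 0, 0, 2]].
All simple roots have the same length, so the diagram is simply laced. The associated Dynkin diagram is a chain of 6 nodes with one extra node attached to the third node from one end (E_7), so the type is E_7.

type E_7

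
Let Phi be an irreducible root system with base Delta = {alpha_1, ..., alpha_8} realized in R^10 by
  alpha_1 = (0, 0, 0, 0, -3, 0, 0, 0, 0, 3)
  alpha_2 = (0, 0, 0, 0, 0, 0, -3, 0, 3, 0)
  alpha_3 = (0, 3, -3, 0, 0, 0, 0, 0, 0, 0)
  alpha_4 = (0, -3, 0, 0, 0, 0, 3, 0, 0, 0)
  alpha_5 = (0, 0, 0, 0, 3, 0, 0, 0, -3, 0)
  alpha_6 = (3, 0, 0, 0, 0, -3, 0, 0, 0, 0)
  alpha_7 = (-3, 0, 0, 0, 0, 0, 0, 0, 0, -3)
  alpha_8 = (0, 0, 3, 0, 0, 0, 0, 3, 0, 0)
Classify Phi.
A_8

Compute the Cartan integers a_ij = 2(alpha_i, alpha_j)/(alpha_j, alpha_j); the resulting 8x8 Cartan matrix is
[[2, 0, 0, 0, -1, 0, -1, 0], [0, 2, 0, -1, -1, 0, 0, 0], [0, 0, 2, -1, 0, 0, 0, -1], [0, -1, -1, 2, 0, 0, 0, 0], [-1, -1, 0, 0, 2, 0, 0, 0], [0, 0, 0, 0, 0, 2, -1, 0], [-1, 0, 0, 0, 0, -1, 2, 0], [0, 0, -1, 0, 0, 0, 0, 2]].
All simple roots have the same length, so the diagram is simply laced. The associated Dynkin diagram is a chain of 8 nodes with single edges (A_8), so the type is A_8 (the algebra sl(9)).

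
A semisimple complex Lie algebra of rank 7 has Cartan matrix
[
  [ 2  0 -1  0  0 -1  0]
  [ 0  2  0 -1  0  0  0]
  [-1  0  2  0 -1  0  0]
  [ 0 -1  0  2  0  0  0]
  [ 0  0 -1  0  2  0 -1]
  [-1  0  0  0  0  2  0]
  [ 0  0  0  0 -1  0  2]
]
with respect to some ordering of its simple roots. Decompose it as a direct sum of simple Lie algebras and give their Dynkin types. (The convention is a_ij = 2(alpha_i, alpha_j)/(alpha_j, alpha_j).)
A_2 (sl(3)) + A_5 (sl(6))

The diagram associated to this matrix has two connected components: the simple roots {alpha_2, alpha_4} form a chain of 2 nodes with single edges (A_2), and {alpha_1, alpha_3, alpha_5, alpha_6, alpha_7} form a chain of 5 nodes with single edges (A_5). A semisimple Lie algebra decomposes uniquely as the direct sum of simple ideals, one per connected component of its Dynkin diagram, so g ≅ A_2 ⊕ A_5 (dimension 8 + 35 = 43).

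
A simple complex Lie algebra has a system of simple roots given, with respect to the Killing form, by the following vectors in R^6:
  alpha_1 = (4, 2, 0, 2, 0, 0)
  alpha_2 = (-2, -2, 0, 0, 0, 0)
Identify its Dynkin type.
G_2

Compute the Cartan integers a_ij = 2(alpha_i, alpha_j)/(alpha_j, alpha_j); the resulting 2x2 Cartan matrix is
[[2, -3], [-1, 2]].
The roots have two lengths (squared-length ratio 3:1); the short ones are alpha_{2}. The associated Dynkin diagram is two nodes joined by a triple edge (G_2), so the type is G_2.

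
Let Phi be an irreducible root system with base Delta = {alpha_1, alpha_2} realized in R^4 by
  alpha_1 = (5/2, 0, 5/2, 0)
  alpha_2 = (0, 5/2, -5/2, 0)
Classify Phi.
type A_2

Compute the Cartan integers a_ij = 2(alpha_i, alpha_j)/(alpha_j, alpha_j); the resulting 2x2 Cartan matrix is
[[2, -1], [-1, 2]].
All simple roots have the same length, so the diagram is simply laced. The associated Dynkin diagram is a chain of 2 nodes with single edges (A_2), so the type is A_2 (the algebra sl(3)).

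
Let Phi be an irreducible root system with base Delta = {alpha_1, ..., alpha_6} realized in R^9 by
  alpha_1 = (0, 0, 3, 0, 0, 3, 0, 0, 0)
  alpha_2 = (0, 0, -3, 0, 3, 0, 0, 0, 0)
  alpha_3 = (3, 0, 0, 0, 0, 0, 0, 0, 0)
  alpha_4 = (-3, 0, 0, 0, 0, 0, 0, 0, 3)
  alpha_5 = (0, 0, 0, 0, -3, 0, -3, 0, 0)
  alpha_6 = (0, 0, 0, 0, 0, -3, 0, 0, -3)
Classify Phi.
type B_6

Compute the Cartan integers a_ij = 2(alpha_i, alpha_j)/(alpha_j, alpha_j); the resulting 6x6 Cartan matrix is
[[2, -1, 0, 0, 0, -1], [-1, 2, 0, 0, -1, 0], [0, 0, 2, -1, 0, 0], [0, 0, -2, 2, 0, -1], [0, -1, 0, 0, 2, 0], [-1, 0, 0, -1, 0, 2]].
The roots have two lengths (squared-length ratio 2:1); the short ones are alpha_{3}. The associated Dynkin diagram is a chain of 6 nodes with a double edge at one end; the terminal node there is the unique short simple root (B_6), so the type is B_6 (the algebra so(13)).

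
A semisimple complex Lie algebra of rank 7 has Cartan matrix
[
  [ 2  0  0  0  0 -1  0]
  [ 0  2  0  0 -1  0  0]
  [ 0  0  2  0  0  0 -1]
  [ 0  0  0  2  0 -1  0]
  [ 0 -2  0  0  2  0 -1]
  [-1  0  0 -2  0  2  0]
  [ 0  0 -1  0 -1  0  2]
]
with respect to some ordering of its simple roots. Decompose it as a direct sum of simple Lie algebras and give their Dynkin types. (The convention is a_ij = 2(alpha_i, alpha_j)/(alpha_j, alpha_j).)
B3 + B4

The diagram associated to this matrix has two connected components: the simple roots {alpha_1, alpha_4, alpha_6} form a chain of 3 nodes with a double edge at one end; the terminal node there is the unique short simple root (B_3), and {alpha_2, alpha_3, alpha_5, alpha_7} form a chain of 4 nodes with a double edge at one end; the terminal node there is the unique short simple root (B_4). A semisimple Lie algebra decomposes uniquely as the direct sum of simple ideals, one per connected component of its Dynkin diagram, so g ≅ B_3 ⊕ B_4 (dimension 21 + 36 = 57).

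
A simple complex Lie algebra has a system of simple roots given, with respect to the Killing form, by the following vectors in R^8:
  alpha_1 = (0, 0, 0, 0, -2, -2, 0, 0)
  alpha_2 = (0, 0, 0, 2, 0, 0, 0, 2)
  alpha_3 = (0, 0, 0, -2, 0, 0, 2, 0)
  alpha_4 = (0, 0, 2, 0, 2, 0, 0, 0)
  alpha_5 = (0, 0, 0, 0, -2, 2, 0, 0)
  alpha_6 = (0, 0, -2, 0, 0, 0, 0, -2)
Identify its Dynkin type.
type D_6

Compute the Cartan integers a_ij = 2(alpha_i, alpha_j)/(alpha_j, alpha_j); the resulting 6x6 Cartan matrix is
[[2, 0, 0, -1, 0, 0], [0, 2, -1, 0, 0, -1], [0, -1, 2, 0, 0, 0], [-1, 0, 0, 2, -1, -1], [0, 0, 0, -1, 2, 0], [0, -1, 0, -1, 0, 2]].
All simple roots have the same length, so the diagram is simply laced. The associated Dynkin diagram is a chain of 4 nodes with a fork of two nodes at one end (D_6), so the type is D_6 (the algebra so(12)).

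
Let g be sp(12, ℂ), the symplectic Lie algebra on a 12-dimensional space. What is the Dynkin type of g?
This is sp(12), which has dimension 12(12+1)/2 = 78 and rank 12/2 = 6. In the classification of classical Lie algebras, the symplectic algebra sp(2n) has type C_n; here n = 6, so the Dynkin diagram is a chain of 6 nodes with a double edge at one end; the terminal node there is the unique long simple root (C_6). Hence the type is C_6.

C6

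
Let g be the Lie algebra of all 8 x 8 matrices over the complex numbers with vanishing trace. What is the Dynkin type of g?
type A_7

This is sl(8), which has dimension 8^2 - 1 = 63 and rank 8 - 1 = 7 (a Cartan subalgebra is the diagonal traceless matrices). In the classification of classical Lie algebras, the special linear algebra sl(n+1) has type A_n; here n = 7, so the Dynkin diagram is a chain of 7 nodes with single edges (A_7). Hence the type is A_7.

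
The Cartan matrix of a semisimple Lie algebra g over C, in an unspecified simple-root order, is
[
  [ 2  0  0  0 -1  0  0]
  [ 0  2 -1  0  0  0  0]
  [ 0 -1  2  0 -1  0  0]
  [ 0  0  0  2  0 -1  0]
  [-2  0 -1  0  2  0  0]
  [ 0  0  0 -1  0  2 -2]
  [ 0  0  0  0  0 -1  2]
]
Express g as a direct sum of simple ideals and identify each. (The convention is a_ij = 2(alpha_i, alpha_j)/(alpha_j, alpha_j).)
B_3 ⊕ B_4

The diagram associated to this matrix has two connected components: the simple roots {alpha_4, alpha_6, alpha_7} form a chain of 3 nodes with a double edge at one end; the terminal node there is the unique short simple root (B_3), and {alpha_1, alpha_2, alpha_3, alpha_5} form a chain of 4 nodes with a double edge at one end; the terminal node there is the unique short simple root (B_4). A semisimple Lie algebra decomposes uniquely as the direct sum of simple ideals, one per connected component of its Dynkin diagram, so g ≅ B_3 ⊕ B_4 (dimension 21 + 36 = 57).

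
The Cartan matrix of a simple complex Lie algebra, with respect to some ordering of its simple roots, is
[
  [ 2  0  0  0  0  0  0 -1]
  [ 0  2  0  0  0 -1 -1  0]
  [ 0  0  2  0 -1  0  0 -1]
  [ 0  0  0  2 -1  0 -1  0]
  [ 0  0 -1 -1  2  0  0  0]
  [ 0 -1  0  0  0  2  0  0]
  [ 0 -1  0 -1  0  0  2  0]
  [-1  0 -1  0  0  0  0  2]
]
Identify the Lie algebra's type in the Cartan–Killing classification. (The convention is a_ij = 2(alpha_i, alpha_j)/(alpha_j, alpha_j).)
The matrix has rank 8 with 2's on the diagonal. Reading the off-diagonal entries as Dynkin edges (a single edge where a_ij = a_ji = -1; a double or triple edge where a_ij * a_ji = 2 or 3), the diagram is a chain of 8 nodes with single edges (A_8). One simple-root ordering that puts it in standard form is (alpha_1, alpha_8, alpha_3, alpha_5, alpha_4, alpha_7, alpha_2, alpha_6). So the algebra is type A_8, i.e. sl(9).

A_8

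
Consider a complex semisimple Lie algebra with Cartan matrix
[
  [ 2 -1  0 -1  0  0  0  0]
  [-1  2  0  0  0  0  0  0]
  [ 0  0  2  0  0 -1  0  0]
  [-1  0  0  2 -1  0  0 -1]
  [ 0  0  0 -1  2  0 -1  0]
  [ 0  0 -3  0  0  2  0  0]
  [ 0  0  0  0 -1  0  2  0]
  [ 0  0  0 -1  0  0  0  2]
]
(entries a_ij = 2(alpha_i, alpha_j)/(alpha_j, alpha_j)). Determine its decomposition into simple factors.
The diagram associated to this matrix has two connected components: the simple roots {alpha_1, alpha_2, alpha_4, alpha_5, alpha_7, alpha_8} form a chain of 5 nodes with one extra node attached to the third node from one end (E_6), and {alpha_3, alpha_6} form two nodes joined by a triple edge (G_2). A semisimple Lie algebra decomposes uniquely as the direct sum of simple ideals, one per connected component of its Dynkin diagram, so g ≅ E_6 ⊕ G_2 (dimension 78 + 14 = 92).

E6 ⊕ G2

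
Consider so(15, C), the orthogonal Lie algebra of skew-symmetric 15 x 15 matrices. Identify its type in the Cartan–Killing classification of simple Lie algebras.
This is so(15) with 15 odd, which has dimension 15(15-1)/2 = 105 and rank (15-1)/2 = 7. In the classification of classical Lie algebras, the orthogonal algebra so(2n+1) in an odd number of variables has type B_n; here n = 7, so the Dynkin diagram is a chain of 7 nodes with a double edge at one end; the terminal node there is the unique short simple root (B_7). Hence the type is B_7.

type B_7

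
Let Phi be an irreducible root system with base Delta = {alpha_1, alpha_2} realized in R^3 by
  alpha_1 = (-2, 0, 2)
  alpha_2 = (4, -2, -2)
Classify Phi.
G_2

Compute the Cartan integers a_ij = 2(alpha_i, alpha_j)/(alpha_j, alpha_j); the resulting 2x2 Cartan matrix is
[[2, -1], [-3, 2]].
The roots have two lengths (squared-length ratio 3:1); the short ones are alpha_{1}. The associated Dynkin diagram is two nodes joined by a triple edge (G_2), so the type is G_2.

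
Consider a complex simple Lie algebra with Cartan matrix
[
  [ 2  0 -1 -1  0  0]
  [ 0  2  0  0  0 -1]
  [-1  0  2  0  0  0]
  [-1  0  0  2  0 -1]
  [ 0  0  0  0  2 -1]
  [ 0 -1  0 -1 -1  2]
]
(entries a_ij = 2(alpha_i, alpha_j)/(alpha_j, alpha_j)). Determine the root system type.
The matrix has rank 6 with 2's on the diagonal. Reading the off-diagonal entries as Dynkin edges (a single edge where a_ij = a_ji = -1; a double or triple edge where a_ij * a_ji = 2 or 3), the diagram is a chain of 4 nodes with a fork of two nodes at one end (D_6). One simple-root ordering that puts it in standard form is (alpha_3, alpha_1, alpha_4, alpha_6, alpha_5, alpha_2). So the algebra is type D_6, i.e. so(12).

type D_6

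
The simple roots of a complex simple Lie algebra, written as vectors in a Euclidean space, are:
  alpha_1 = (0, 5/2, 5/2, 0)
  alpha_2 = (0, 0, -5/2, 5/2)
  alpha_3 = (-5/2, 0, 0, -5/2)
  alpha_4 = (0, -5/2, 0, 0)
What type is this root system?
Compute the Cartan integers a_ij = 2(alpha_i, alpha_j)/(alpha_j, alpha_j); the resulting 4x4 Cartan matrix is
[[2, -1, 0, -2], [-1, 2, -1, 0], [0, -1, 2, 0], [-1, 0, 0, 2]].
The roots have two lengths (squared-length ratio 2:1); the short ones are alpha_{4}. The associated Dynkin diagram is a chain of 4 nodes with a double edge at one end; the terminal node there is the unique short simple root (B_4), so the type is B_4 (the algebra so(9)).

B_4 (so(9))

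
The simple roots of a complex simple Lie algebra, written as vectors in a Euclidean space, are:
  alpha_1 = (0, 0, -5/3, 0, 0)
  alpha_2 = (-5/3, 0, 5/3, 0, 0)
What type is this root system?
Compute the Cartan integers a_ij = 2(alpha_i, alpha_j)/(alpha_j, alpha_j); the resulting 2x2 Cartan matrix is
[[2, -1], [-2, 2]].
The roots have two lengths (squared-length ratio 2:1); the short ones are alpha_{1}. The associated Dynkin diagram is a chain of 2 nodes with a double edge at one end; the terminal node there is the unique short simple root (B_2), so the type is B_2 (the algebra so(5)).

B_2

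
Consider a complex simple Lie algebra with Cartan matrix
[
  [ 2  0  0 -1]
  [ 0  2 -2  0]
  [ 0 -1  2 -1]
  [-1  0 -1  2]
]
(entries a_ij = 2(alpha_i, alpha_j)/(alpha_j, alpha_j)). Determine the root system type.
C_4

The matrix has rank 4 with 2's on the diagonal. Reading the off-diagonal entries as Dynkin edges (a single edge where a_ij = a_ji = -1; a double or triple edge where a_ij * a_ji = 2 or 3), the diagram is a chain of 4 nodes with a double edge at one end; the terminal node there is the unique long simple root (C_4). One simple-root ordering that puts it in standard form is (alpha_1, alpha_4, alpha_3, alpha_2). So the algebra is type C_4, i.e. sp(8).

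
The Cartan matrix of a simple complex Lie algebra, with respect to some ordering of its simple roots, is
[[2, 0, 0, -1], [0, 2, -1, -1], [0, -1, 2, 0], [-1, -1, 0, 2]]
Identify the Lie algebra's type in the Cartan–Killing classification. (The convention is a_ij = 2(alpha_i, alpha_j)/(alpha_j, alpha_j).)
A_4

The matrix has rank 4 with 2's on the diagonal. Reading the off-diagonal entries as Dynkin edges (a single edge where a_ij = a_ji = -1; a double or triple edge where a_ij * a_ji = 2 or 3), the diagram is a chain of 4 nodes with single edges (A_4). One simple-root ordering that puts it in standard form is (alpha_1, alpha_4, alpha_2, alpha_3). So the algebra is type A_4, i.e. sl(5).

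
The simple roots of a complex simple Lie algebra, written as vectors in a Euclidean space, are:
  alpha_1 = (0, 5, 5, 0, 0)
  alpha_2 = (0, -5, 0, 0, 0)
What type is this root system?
Compute the Cartan integers a_ij = 2(alpha_i, alpha_j)/(alpha_j, alpha_j); the resulting 2x2 Cartan matrix is
[[2, -2], [-1, 2]].
The roots have two lengths (squared-length ratio 2:1); the short ones are alpha_{2}. The associated Dynkin diagram is a chain of 2 nodes with a double edge at one end; the terminal node there is the unique short simple root (B_2), so the type is B_2 (the algebra so(5)).

B_2 (so(5))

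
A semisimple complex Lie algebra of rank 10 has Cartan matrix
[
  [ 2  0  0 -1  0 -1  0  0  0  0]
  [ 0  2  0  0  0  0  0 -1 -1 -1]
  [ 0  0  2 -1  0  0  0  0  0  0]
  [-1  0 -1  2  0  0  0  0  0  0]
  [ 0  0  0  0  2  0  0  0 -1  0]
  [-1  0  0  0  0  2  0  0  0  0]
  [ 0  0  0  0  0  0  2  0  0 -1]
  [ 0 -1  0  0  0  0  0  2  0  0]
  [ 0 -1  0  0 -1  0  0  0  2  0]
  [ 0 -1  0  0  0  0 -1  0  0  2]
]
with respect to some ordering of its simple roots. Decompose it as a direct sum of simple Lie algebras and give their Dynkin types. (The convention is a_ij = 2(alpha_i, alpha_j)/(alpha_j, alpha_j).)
A_4 (sl(5)) + E_6

The diagram associated to this matrix has two connected components: the simple roots {alpha_1, alpha_3, alpha_4, alpha_6} form a chain of 4 nodes with single edges (A_4), and {alpha_2, alpha_5, alpha_7, alpha_8, alpha_9, alpha_10} form a chain of 5 nodes with one extra node attached to the third node from one end (E_6). A semisimple Lie algebra decomposes uniquely as the direct sum of simple ideals, one per connected component of its Dynkin diagram, so g ≅ A_4 ⊕ E_6 (dimension 24 + 78 = 102).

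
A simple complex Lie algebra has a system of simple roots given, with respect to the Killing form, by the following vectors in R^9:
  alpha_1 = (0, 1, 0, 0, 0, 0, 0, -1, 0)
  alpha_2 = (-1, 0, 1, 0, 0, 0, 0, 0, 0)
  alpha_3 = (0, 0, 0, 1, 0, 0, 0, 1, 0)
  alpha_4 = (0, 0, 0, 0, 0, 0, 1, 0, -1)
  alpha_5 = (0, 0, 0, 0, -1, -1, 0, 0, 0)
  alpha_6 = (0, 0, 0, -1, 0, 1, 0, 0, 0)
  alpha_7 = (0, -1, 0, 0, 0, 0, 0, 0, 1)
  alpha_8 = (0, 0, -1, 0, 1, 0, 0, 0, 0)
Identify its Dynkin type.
A8

Compute the Cartan integers a_ij = 2(alpha_i, alpha_j)/(alpha_j, alpha_j); the resulting 8x8 Cartan matrix is
[[2, 0, -1, 0, 0, 0, -1, 0], [0, 2, 0, 0, 0, 0, 0, -1], [-1, 0, 2, 0, 0, -1, 0, 0], [0, 0, 0, 2, 0, 0, -1, 0], [0, 0, 0, 0, 2, -1, 0, -1], [0, 0, -1, 0, -1, 2, 0, 0], [-1, 0, 0, -1, 0, 0, 2, 0], [0, -1, 0, 0, -1, 0, 0, 2]].
All simple roots have the same length, so the diagram is simply laced. The associated Dynkin diagram is a chain of 8 nodes with single edges (A_8), so the type is A_8 (the algebra sl(9)).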